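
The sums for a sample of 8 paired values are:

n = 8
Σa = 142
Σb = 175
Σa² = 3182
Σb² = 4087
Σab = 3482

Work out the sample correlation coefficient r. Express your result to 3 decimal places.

0.908

r = (nΣab − ΣaΣb) / √[(nΣa² − (Σa)²)(nΣb² − (Σb)²)]
Numerator: 8×3482 − 142×175 = 3006
Denominator: √[(25456 − 20164)(32696 − 30625)] = √[5292 × 2071] = 3310.5486
r = 3006 / 3310.5486 ≈ 0.908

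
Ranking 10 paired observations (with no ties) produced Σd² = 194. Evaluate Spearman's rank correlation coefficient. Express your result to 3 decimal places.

-0.176

ρ = 1 − 6Σd² / [n(n²−1)] = 1 − 6×194 / (10×99)
  = 1 − 1164/990 = 1 − 1.1758 ≈ -0.176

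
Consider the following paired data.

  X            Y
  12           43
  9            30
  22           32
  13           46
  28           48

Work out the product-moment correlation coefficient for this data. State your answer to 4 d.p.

0.3395

n = 5, ΣX = 84, ΣY = 199, ΣX² = 1662, ΣY² = 8193, ΣXY = 3432
nΣXY − ΣXΣY = 17160 − 16716 = 444
nΣX² − (ΣX)² = 8310 − 7056 = 1254; nΣY² − (ΣY)² = 40965 − 39601 = 1364
r = 444 / √(1254 × 1364) = 444 / 1307.8440 ≈ 0.3395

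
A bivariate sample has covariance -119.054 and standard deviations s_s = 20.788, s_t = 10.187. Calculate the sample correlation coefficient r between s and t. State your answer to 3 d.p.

r = Cov(s,t) / (s_s · s_t) = -119.054 / (20.788 × 10.187)
  = -119.054 / 211.7674 ≈ -0.562

-0.562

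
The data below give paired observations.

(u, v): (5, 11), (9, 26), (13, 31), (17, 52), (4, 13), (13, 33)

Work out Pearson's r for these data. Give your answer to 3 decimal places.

0.969

n = 6, Σu = 61, Σv = 166, Σu² = 749, Σv² = 5720, Σuv = 2057
nΣuv − ΣuΣv = 12342 − 10126 = 2216
nΣu² − (Σu)² = 4494 − 3721 = 773; nΣv² − (Σv)² = 34320 − 27556 = 6764
r = 2216 / √(773 × 6764) = 2216 / 2286.6071 ≈ 0.969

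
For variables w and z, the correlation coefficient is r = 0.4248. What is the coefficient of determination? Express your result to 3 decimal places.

r² = (0.4248)² = 0.180

0.180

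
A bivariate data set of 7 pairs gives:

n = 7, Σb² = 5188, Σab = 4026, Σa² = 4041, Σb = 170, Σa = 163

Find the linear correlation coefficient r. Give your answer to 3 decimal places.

0.132

r = (nΣab − ΣaΣb) / √[(nΣa² − (Σa)²)(nΣb² − (Σb)²)]
Numerator: 7×4026 − 163×170 = 472
Denominator: √[(28287 − 26569)(36316 − 28900)] = √[1718 × 7416] = 3569.4100
r = 472 / 3569.4100 ≈ 0.132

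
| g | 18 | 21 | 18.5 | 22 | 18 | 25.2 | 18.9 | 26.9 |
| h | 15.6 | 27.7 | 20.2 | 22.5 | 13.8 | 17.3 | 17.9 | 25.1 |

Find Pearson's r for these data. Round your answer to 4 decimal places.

n = 8, Σg = 168.5, Σh = 160.1, Σg² = 3631.11, Σh² = 3365.09, Σgh = 3429.06
nΣgh − ΣgΣh = 27432.48 − 26976.85 = 455.63
nΣg² − (Σg)² = 29048.88 − 28392.25 = 656.63; nΣh² − (Σh)² = 26920.72 − 25632.01 = 1288.71
r = 455.63 / √(656.63 × 1288.71) = 455.63 / 919.8944 ≈ 0.4953

0.4953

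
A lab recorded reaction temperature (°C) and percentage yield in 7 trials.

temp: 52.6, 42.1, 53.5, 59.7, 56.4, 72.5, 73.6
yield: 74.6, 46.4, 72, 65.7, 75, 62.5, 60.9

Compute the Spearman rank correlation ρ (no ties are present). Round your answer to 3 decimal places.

Rank temp: 2, 1, 3, 5, 4, 6, 7
Rank yield: 6, 1, 5, 4, 7, 3, 2
d = rank(temp) − rank(yield): -4, 0, -2, 1, -3, 3, 5; Σd² = 64
ρ = 1 − 6Σd² / [n(n²−1)] = 1 − 6×64 / (7×48) = 1 − 384/336 ≈ -0.143

-0.143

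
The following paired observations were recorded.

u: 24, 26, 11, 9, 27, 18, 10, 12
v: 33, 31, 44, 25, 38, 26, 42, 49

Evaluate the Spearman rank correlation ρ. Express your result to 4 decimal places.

-0.0238

Rank u: 6, 7, 3, 1, 8, 5, 2, 4
Rank v: 4, 3, 7, 1, 5, 2, 6, 8
d = rank(u) − rank(v): 2, 4, -4, 0, 3, 3, -4, -4; Σd² = 86
ρ = 1 − 6Σd² / [n(n²−1)] = 1 − 6×86 / (8×63) = 1 − 516/504 ≈ -0.0238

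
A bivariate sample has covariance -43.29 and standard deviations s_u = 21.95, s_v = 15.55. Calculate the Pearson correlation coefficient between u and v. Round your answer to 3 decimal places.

-0.127

r = Cov(u,v) / (s_u · s_v) = -43.29 / (21.95 × 15.55)
  = -43.29 / 341.3225 ≈ -0.127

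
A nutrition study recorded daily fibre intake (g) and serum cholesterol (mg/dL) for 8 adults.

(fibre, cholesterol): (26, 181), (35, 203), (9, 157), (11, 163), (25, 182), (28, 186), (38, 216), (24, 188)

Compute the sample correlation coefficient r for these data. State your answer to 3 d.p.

0.970

n = 8, Σx = 196, Σy = 1476, Σx² = 5532, Σy² = 274908, Σxy = 37495
nΣxy − ΣxΣy = 299960 − 289296 = 10664
nΣx² − (Σx)² = 44256 − 38416 = 5840; nΣy² − (Σy)² = 2199264 − 2178576 = 20688
r = 10664 / √(5840 × 20688) = 10664 / 10991.7205 ≈ 0.970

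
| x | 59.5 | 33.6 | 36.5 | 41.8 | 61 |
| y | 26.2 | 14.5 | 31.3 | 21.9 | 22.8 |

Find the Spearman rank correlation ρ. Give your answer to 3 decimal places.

Rank x: 4, 1, 2, 3, 5
Rank y: 4, 1, 5, 2, 3
d = rank(x) − rank(y): 0, 0, -3, 1, 2; Σd² = 14
ρ = 1 − 6Σd² / [n(n²−1)] = 1 − 6×14 / (5×24) = 1 − 84/120 ≈ 0.300

0.300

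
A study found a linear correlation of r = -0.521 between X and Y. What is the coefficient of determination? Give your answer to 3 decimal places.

r² = (-0.521)² = 0.271

0.271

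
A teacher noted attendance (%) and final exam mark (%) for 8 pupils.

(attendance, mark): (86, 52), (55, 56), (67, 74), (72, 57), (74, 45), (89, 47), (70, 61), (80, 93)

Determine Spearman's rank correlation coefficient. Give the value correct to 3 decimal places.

Rank attendance: 7, 1, 2, 4, 5, 8, 3, 6
Rank mark: 3, 4, 7, 5, 1, 2, 6, 8
d = rank(attendance) − rank(mark): 4, -3, -5, -1, 4, 6, -3, -2; Σd² = 116
ρ = 1 − 6Σd² / [n(n²−1)] = 1 − 6×116 / (8×63) = 1 − 696/504 ≈ -0.381

-0.381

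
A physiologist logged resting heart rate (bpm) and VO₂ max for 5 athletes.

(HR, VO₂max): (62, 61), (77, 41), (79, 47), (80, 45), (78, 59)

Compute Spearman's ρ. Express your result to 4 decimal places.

Rank HR: 1, 2, 4, 5, 3
Rank VO₂max: 5, 1, 3, 2, 4
d = rank(HR) − rank(VO₂max): -4, 1, 1, 3, -1; Σd² = 28
ρ = 1 − 6Σd² / [n(n²−1)] = 1 − 6×28 / (5×24) = 1 − 168/120 ≈ -0.4000

-0.4000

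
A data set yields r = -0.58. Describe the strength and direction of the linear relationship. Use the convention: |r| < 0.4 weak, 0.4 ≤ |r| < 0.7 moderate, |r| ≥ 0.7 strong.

moderate negative

r = -0.58 < 0 so the relationship is negative.
|r| = 0.58, which falls in the moderate range.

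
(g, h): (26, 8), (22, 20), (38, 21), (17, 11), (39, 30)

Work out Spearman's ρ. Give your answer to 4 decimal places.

0.7000

Rank g: 3, 2, 4, 1, 5
Rank h: 1, 3, 4, 2, 5
d = rank(g) − rank(h): 2, -1, 0, -1, 0; Σd² = 6
ρ = 1 − 6Σd² / [n(n²−1)] = 1 − 6×6 / (5×24) = 1 − 36/120 ≈ 0.7000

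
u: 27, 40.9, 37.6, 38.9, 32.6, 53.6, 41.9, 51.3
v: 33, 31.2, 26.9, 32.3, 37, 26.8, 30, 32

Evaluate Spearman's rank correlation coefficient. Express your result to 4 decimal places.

-0.6667

Rank u: 1, 5, 3, 4, 2, 8, 6, 7
Rank v: 7, 4, 2, 6, 8, 1, 3, 5
d = rank(u) − rank(v): -6, 1, 1, -2, -6, 7, 3, 2; Σd² = 140
ρ = 1 − 6Σd² / [n(n²−1)] = 1 − 6×140 / (8×63) = 1 − 840/504 ≈ -0.6667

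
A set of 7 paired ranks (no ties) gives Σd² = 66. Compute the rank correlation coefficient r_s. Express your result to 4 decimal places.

ρ = 1 − 6Σd² / [n(n²−1)] = 1 − 6×66 / (7×48)
  = 1 − 396/336 = 1 − 1.17857 ≈ -0.1786

-0.1786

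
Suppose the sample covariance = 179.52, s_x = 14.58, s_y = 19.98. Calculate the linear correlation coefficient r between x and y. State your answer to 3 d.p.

0.616

r = Cov(x,y) / (s_x · s_y) = 179.52 / (14.58 × 19.98)
  = 179.52 / 291.3084 ≈ 0.616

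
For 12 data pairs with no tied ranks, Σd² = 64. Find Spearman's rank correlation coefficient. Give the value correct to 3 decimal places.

0.776

ρ = 1 − 6Σd² / [n(n²−1)] = 1 − 6×64 / (12×143)
  = 1 − 384/1716 = 1 − 0.2238 ≈ 0.776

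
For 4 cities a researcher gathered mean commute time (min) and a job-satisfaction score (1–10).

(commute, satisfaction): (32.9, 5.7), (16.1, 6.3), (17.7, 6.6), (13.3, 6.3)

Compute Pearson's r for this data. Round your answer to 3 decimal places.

n = 4, Σx = 80, Σy = 24.9, Σx² = 1831.8, Σy² = 155.43, Σxy = 489.57
nΣxy − ΣxΣy = 1958.28 − 1992 = -33.72
nΣx² − (Σx)² = 7327.2 − 6400 = 927.2; nΣy² − (Σy)² = 621.72 − 620.01 = 1.71
r = -33.72 / √(927.2 × 1.71) = -33.72 / 39.8185 ≈ -0.847

-0.847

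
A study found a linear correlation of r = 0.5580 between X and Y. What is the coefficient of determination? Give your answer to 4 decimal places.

0.3114

r² = (0.5580)² = 0.3114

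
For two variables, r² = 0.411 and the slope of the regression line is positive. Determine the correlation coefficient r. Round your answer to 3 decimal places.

|r| = √0.411 = 0.641
The association is positive, so r = 0.641.

0.641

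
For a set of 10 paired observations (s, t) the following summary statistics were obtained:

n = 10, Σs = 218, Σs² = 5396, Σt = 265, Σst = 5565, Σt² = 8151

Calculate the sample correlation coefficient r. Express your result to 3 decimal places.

-0.249

r = (nΣst − ΣsΣt) / √[(nΣs² − (Σs)²)(nΣt² − (Σt)²)]
Numerator: 10×5565 − 218×265 = -2120
Denominator: √[(53960 − 47524)(81510 − 70225)] = √[6436 × 11285] = 8522.3389
r = -2120 / 8522.3389 ≈ -0.249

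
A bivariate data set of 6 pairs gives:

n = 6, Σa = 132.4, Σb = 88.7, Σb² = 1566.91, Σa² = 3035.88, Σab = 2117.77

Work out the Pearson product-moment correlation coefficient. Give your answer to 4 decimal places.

0.9389

r = (nΣab − ΣaΣb) / √[(nΣa² − (Σa)²)(nΣb² − (Σb)²)]
Numerator: 6×2117.77 − 132.4×88.7 = 962.74
Denominator: √[(18215.28 − 17529.76)(9401.46 − 7867.69)] = √[685.52 × 1533.77] = 1025.3926
r = 962.74 / 1025.3926 ≈ 0.9389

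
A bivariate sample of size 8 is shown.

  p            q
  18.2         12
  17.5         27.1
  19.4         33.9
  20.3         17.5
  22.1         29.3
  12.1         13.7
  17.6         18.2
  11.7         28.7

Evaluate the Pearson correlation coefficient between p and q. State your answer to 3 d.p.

n = 8, Σp = 138.9, Σq = 180.4, Σp² = 2507.41, Σq² = 4534.98, Σpq = 3174.97
nΣpq − ΣpΣq = 25399.76 − 25057.56 = 342.2
nΣp² − (Σp)² = 20059.28 − 19293.21 = 766.07; nΣq² − (Σq)² = 36279.84 − 32544.16 = 3735.68
r = 342.2 / √(766.07 × 3735.68) = 342.2 / 1691.6833 ≈ 0.202

0.202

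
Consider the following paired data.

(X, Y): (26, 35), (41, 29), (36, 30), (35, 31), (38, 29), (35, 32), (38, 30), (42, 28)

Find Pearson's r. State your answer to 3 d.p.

-0.967

n = 8, ΣX = 291, ΣY = 244, ΣX² = 10755, ΣY² = 7476, ΣXY = 8802
nΣXY − ΣXΣY = 70416 − 71004 = -588
nΣX² − (ΣX)² = 86040 − 84681 = 1359; nΣY² − (ΣY)² = 59808 − 59536 = 272
r = -588 / √(1359 × 272) = -588 / 607.9868 ≈ -0.967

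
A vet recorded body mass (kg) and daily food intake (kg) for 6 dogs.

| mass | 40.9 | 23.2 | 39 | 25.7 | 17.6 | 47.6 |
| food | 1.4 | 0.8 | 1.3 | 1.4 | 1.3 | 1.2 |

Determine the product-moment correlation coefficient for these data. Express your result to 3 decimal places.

0.244

n = 6, Σx = 194, Σy = 7.4, Σx² = 6968.06, Σy² = 9.38, Σxy = 242.5
nΣxy − ΣxΣy = 1455 − 1435.6 = 19.4
nΣx² − (Σx)² = 41808.36 − 37636 = 4172.36; nΣy² − (Σy)² = 56.28 − 54.76 = 1.52
r = 19.4 / √(4172.36 × 1.52) = 19.4 / 79.6366 ≈ 0.244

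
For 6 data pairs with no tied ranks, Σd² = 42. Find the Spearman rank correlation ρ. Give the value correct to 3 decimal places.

ρ = 1 − 6Σd² / [n(n²−1)] = 1 − 6×42 / (6×35)
  = 1 − 252/210 = 1 − 1.2000 ≈ -0.200

-0.200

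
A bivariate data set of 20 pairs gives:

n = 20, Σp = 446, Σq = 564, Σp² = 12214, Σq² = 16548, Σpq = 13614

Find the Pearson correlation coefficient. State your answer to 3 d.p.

r = (nΣpq − ΣpΣq) / √[(nΣp² − (Σp)²)(nΣq² − (Σq)²)]
Numerator: 20×13614 − 446×564 = 20736
Denominator: √[(244280 − 198916)(330960 − 318096)] = √[45364 × 12864] = 24157.0382
r = 20736 / 24157.0382 ≈ 0.858

0.858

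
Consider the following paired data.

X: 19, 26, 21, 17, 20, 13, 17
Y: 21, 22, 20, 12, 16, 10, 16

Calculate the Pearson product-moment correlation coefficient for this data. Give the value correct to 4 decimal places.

n = 7, ΣX = 133, ΣY = 117, ΣX² = 2625, ΣY² = 2081, ΣXY = 2317
nΣXY − ΣXΣY = 16219 − 15561 = 658
nΣX² − (ΣX)² = 18375 − 17689 = 686; nΣY² − (ΣY)² = 14567 − 13689 = 878
r = 658 / √(686 × 878) = 658 / 776.0850 ≈ 0.8478

0.8478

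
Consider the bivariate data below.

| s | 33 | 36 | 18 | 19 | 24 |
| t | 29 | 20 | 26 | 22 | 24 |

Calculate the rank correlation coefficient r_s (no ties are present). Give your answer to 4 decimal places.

Rank s: 4, 5, 1, 2, 3
Rank t: 5, 1, 4, 2, 3
d = rank(s) − rank(t): -1, 4, -3, 0, 0; Σd² = 26
ρ = 1 − 6Σd² / [n(n²−1)] = 1 − 6×26 / (5×24) = 1 − 156/120 ≈ -0.3000

-0.3000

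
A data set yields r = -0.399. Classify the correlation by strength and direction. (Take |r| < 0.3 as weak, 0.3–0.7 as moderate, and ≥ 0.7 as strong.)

r = -0.399 < 0 so the relationship is negative.
|r| = 0.399, which falls in the moderate range.

moderate negative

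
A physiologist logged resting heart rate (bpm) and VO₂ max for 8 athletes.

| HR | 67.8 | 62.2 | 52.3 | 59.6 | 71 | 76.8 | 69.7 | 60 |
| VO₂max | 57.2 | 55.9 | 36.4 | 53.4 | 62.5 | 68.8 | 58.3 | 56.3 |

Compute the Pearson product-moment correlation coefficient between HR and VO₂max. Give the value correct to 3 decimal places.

0.916

n = 8, Σx = 519.4, Σy = 448.8, Σx² = 34150.46, Σy² = 25781.44, Σxy = 29604.35
nΣxy − ΣxΣy = 236834.8 − 233106.72 = 3728.08
nΣx² − (Σx)² = 273203.68 − 269776.36 = 3427.32; nΣy² − (Σy)² = 206251.52 − 201421.44 = 4830.08
r = 3728.08 / √(3427.32 × 4830.08) = 3728.08 / 4068.6890 ≈ 0.916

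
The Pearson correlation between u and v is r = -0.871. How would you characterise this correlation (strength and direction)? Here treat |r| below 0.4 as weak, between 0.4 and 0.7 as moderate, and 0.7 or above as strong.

r = -0.871 < 0 so the relationship is negative.
|r| = 0.871, which falls in the strong range.

strong negative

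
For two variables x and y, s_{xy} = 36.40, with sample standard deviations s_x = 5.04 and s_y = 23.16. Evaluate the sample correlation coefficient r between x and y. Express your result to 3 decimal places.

0.312

r = Cov(x,y) / (s_x · s_y) = 36.40 / (5.04 × 23.16)
  = 36.40 / 116.7264 ≈ 0.312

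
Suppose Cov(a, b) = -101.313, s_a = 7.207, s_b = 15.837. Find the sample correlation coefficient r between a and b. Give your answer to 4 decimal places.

-0.8876

r = Cov(a,b) / (s_a · s_b) = -101.313 / (7.207 × 15.837)
  = -101.313 / 114.1373 ≈ -0.8876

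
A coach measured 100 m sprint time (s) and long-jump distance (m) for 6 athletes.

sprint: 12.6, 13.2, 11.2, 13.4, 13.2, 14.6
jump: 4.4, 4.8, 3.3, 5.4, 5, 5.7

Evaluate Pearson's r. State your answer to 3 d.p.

n = 6, Σx = 78.2, Σy = 28.6, Σx² = 1025.4, Σy² = 139.94, Σxy = 377.34
nΣxy − ΣxΣy = 2264.04 − 2236.52 = 27.52
nΣx² − (Σx)² = 6152.4 − 6115.24 = 37.16; nΣy² − (Σy)² = 839.64 − 817.96 = 21.68
r = 27.52 / √(37.16 × 21.68) = 27.52 / 28.3836 ≈ 0.970

0.970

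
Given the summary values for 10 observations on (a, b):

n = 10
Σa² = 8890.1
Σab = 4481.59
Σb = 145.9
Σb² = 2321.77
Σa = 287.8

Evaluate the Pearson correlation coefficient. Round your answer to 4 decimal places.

0.8253

r = (nΣab − ΣaΣb) / √[(nΣa² − (Σa)²)(nΣb² − (Σb)²)]
Numerator: 10×4481.59 − 287.8×145.9 = 2825.88
Denominator: √[(88901 − 82828.84)(23217.7 − 21286.81)] = √[6072.16 × 1930.89] = 3424.1310
r = 2825.88 / 3424.1310 ≈ 0.8253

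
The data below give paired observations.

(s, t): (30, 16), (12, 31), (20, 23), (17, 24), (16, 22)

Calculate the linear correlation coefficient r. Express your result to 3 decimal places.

n = 5, Σs = 95, Σt = 116, Σs² = 1989, Σt² = 2806, Σst = 2072
nΣst − ΣsΣt = 10360 − 11020 = -660
nΣs² − (Σs)² = 9945 − 9025 = 920; nΣt² − (Σt)² = 14030 − 13456 = 574
r = -660 / √(920 × 574) = -660 / 726.6911 ≈ -0.908

-0.908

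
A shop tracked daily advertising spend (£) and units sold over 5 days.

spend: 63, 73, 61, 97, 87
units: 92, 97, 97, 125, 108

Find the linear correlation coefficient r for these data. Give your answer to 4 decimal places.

n = 5, Σx = 381, Σy = 519, Σx² = 29997, Σy² = 54571, Σxy = 40315
nΣxy − ΣxΣy = 201575 − 197739 = 3836
nΣx² − (Σx)² = 149985 − 145161 = 4824; nΣy² − (Σy)² = 272855 − 269361 = 3494
r = 3836 / √(4824 × 3494) = 3836 / 4105.4910 ≈ 0.9344

0.9344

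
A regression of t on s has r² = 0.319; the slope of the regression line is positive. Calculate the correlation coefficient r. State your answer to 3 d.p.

|r| = √0.319 = 0.565
The association is positive, so r = 0.565.

0.565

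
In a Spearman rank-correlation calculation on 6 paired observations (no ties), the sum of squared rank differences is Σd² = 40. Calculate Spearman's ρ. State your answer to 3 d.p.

-0.143

ρ = 1 − 6Σd² / [n(n²−1)] = 1 − 6×40 / (6×35)
  = 1 − 240/210 = 1 − 1.1429 ≈ -0.143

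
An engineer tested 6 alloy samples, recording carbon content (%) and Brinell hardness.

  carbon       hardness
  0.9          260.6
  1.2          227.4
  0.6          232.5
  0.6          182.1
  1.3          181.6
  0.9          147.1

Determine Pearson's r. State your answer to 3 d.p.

n = 6, Σx = 5.5, Σy = 1231.3, Σx² = 5.47, Σy² = 261456.75, Σxy = 1124.65
nΣxy − ΣxΣy = 6747.9 − 6772.15 = -24.25
nΣx² − (Σx)² = 32.82 − 30.25 = 2.57; nΣy² − (Σy)² = 1568740.5 − 1516099.69 = 52640.81
r = -24.25 / √(2.57 × 52640.81) = -24.25 / 367.8137 ≈ -0.066

-0.066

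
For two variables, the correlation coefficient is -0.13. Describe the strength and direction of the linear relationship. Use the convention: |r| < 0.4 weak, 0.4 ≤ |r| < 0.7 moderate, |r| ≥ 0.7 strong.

weak negative

r = -0.13 < 0 so the relationship is negative.
|r| = 0.13, which falls in the weak range.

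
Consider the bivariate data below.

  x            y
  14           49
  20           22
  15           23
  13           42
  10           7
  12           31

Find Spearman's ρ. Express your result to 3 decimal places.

Rank x: 4, 6, 5, 3, 1, 2
Rank y: 6, 2, 3, 5, 1, 4
d = rank(x) − rank(y): -2, 4, 2, -2, 0, -2; Σd² = 32
ρ = 1 − 6Σd² / [n(n²−1)] = 1 − 6×32 / (6×35) = 1 − 192/210 ≈ 0.086

0.086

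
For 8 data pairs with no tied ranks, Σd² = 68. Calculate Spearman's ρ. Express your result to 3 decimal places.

ρ = 1 − 6Σd² / [n(n²−1)] = 1 − 6×68 / (8×63)
  = 1 − 408/504 = 1 − 0.8095 ≈ 0.190

0.190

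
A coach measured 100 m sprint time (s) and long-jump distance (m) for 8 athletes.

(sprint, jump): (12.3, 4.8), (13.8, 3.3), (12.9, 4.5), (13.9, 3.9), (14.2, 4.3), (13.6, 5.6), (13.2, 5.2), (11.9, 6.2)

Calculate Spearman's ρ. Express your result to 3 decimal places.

Rank sprint: 2, 6, 3, 7, 8, 5, 4, 1
Rank jump: 5, 1, 4, 2, 3, 7, 6, 8
d = rank(sprint) − rank(jump): -3, 5, -1, 5, 5, -2, -2, -7; Σd² = 142
ρ = 1 − 6Σd² / [n(n²−1)] = 1 − 6×142 / (8×63) = 1 − 852/504 ≈ -0.690

-0.690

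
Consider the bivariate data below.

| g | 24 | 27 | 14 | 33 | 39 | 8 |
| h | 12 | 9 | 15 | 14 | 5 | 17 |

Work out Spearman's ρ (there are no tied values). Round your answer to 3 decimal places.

-0.829

Rank g: 3, 4, 2, 5, 6, 1
Rank h: 3, 2, 5, 4, 1, 6
d = rank(g) − rank(h): 0, 2, -3, 1, 5, -5; Σd² = 64
ρ = 1 − 6Σd² / [n(n²−1)] = 1 − 6×64 / (6×35) = 1 − 384/210 ≈ -0.829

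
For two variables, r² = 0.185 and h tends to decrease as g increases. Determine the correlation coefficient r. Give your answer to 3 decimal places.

|r| = √0.185 = 0.430
The association is negative, so r = −0.430.

-0.430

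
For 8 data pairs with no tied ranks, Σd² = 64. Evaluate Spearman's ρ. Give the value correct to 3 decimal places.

0.238

ρ = 1 − 6Σd² / [n(n²−1)] = 1 − 6×64 / (8×63)
  = 1 − 384/504 = 1 − 0.7619 ≈ 0.238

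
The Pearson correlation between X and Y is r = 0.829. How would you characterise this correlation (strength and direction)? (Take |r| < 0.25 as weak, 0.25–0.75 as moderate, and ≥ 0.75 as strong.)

r = 0.829 > 0 so the relationship is positive.
|r| = 0.829, which falls in the strong range.

strong positive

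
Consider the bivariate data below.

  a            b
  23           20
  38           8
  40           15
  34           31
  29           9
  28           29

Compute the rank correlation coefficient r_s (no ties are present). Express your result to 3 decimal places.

-0.371

Rank a: 1, 5, 6, 4, 3, 2
Rank b: 4, 1, 3, 6, 2, 5
d = rank(a) − rank(b): -3, 4, 3, -2, 1, -3; Σd² = 48
ρ = 1 − 6Σd² / [n(n²−1)] = 1 − 6×48 / (6×35) = 1 − 288/210 ≈ -0.371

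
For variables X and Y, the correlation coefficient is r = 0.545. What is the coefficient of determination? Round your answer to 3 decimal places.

r² = (0.545)² = 0.297

0.297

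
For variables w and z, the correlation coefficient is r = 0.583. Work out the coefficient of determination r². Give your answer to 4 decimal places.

0.3399

r² = (0.583)² = 0.3399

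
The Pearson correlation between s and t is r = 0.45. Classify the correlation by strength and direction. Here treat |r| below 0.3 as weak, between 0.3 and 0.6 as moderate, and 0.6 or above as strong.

r = 0.45 > 0 so the relationship is positive.
|r| = 0.45, which falls in the moderate range.

moderate positive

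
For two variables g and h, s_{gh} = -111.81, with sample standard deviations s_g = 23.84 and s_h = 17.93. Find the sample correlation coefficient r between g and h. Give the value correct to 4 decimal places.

-0.2616

r = Cov(g,h) / (s_g · s_h) = -111.81 / (23.84 × 17.93)
  = -111.81 / 427.4512 ≈ -0.2616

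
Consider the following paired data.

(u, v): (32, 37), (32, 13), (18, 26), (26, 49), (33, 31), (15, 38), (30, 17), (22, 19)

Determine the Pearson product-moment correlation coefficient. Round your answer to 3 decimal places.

-0.196

n = 8, Σu = 208, Σv = 230, Σu² = 5746, Σv² = 7670, Σuv = 5863
nΣuv − ΣuΣv = 46904 − 47840 = -936
nΣu² − (Σu)² = 45968 − 43264 = 2704; nΣv² − (Σv)² = 61360 − 52900 = 8460
r = -936 / √(2704 × 8460) = -936 / 4782.8694 ≈ -0.196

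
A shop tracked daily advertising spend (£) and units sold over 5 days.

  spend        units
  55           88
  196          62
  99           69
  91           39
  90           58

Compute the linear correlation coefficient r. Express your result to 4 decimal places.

n = 5, Σx = 531, Σy = 316, Σx² = 67623, Σy² = 21234, Σxy = 32592
nΣxy − ΣxΣy = 162960 − 167796 = -4836
nΣx² − (Σx)² = 338115 − 281961 = 56154; nΣy² − (Σy)² = 106170 − 99856 = 6314
r = -4836 / √(56154 × 6314) = -4836 / 18829.6669 ≈ -0.2568

-0.2568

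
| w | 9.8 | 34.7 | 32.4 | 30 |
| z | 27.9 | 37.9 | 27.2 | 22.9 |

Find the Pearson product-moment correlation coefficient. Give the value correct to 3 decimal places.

0.273

n = 4, Σw = 106.9, Σz = 115.9, Σw² = 3249.89, Σz² = 3479.07, Σwz = 3156.83
nΣwz − ΣwΣz = 12627.32 − 12389.71 = 237.61
nΣw² − (Σw)² = 12999.56 − 11427.61 = 1571.95; nΣz² − (Σz)² = 13916.28 − 13432.81 = 483.47
r = 237.61 / √(1571.95 × 483.47) = 237.61 / 871.7744 ≈ 0.273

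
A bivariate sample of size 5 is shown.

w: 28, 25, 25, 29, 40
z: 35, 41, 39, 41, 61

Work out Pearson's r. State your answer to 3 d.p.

n = 5, Σw = 147, Σz = 217, Σw² = 4475, Σz² = 9829, Σwz = 6609
nΣwz − ΣwΣz = 33045 − 31899 = 1146
nΣw² − (Σw)² = 22375 − 21609 = 766; nΣz² − (Σz)² = 49145 − 47089 = 2056
r = 1146 / √(766 × 2056) = 1146 / 1254.9486 ≈ 0.913

0.913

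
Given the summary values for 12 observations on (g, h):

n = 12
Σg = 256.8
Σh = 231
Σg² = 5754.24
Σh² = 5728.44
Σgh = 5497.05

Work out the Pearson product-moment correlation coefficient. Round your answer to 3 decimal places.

0.961

r = (nΣgh − ΣgΣh) / √[(nΣg² − (Σg)²)(nΣh² − (Σh)²)]
Numerator: 12×5497.05 − 256.8×231 = 6643.8
Denominator: √[(69050.88 − 65946.24)(68741.28 − 53361)] = √[3104.64 × 15380.28] = 6910.1543
r = 6643.8 / 6910.1543 ≈ 0.961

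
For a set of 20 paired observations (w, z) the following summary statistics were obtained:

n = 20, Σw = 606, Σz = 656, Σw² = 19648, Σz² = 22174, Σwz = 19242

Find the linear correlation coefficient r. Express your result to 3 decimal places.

r = (nΣwz − ΣwΣz) / √[(nΣw² − (Σw)²)(nΣz² − (Σz)²)]
Numerator: 20×19242 − 606×656 = -12696
Denominator: √[(392960 − 367236)(443480 − 430336)] = √[25724 × 13144] = 18387.9378
r = -12696 / 18387.9378 ≈ -0.690

-0.690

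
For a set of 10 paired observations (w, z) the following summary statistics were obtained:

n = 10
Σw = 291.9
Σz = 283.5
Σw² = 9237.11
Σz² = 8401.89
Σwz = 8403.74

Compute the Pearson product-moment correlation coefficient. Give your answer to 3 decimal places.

r = (nΣwz − ΣwΣz) / √[(nΣw² − (Σw)²)(nΣz² − (Σz)²)]
Numerator: 10×8403.74 − 291.9×283.5 = 1283.75
Denominator: √[(92371.1 − 85205.61)(84018.9 − 80372.25)] = √[7165.49 × 3646.65] = 5111.7545
r = 1283.75 / 5111.7545 ≈ 0.251

0.251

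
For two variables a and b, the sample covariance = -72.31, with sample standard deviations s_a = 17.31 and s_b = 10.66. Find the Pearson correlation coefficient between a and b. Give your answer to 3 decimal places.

r = Cov(a,b) / (s_a · s_b) = -72.31 / (17.31 × 10.66)
  = -72.31 / 184.5246 ≈ -0.392

-0.392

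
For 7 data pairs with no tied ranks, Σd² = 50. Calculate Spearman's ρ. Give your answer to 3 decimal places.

ρ = 1 − 6Σd² / [n(n²−1)] = 1 − 6×50 / (7×48)
  = 1 − 300/336 = 1 − 0.8929 ≈ 0.107

0.107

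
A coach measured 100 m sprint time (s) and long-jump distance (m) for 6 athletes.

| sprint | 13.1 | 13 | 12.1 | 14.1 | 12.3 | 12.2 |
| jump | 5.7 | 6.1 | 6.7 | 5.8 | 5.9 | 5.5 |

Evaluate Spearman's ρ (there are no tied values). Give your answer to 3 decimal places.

Rank sprint: 5, 4, 1, 6, 3, 2
Rank jump: 2, 5, 6, 3, 4, 1
d = rank(sprint) − rank(jump): 3, -1, -5, 3, -1, 1; Σd² = 46
ρ = 1 − 6Σd² / [n(n²−1)] = 1 − 6×46 / (6×35) = 1 − 276/210 ≈ -0.314

-0.314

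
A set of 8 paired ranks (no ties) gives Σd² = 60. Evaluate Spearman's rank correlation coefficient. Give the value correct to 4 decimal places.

ρ = 1 − 6Σd² / [n(n²−1)] = 1 − 6×60 / (8×63)
  = 1 − 360/504 = 1 − 0.71429 ≈ 0.2857

0.2857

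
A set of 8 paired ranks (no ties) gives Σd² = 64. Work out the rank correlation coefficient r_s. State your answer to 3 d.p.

ρ = 1 − 6Σd² / [n(n²−1)] = 1 − 6×64 / (8×63)
  = 1 − 384/504 = 1 − 0.7619 ≈ 0.238

0.238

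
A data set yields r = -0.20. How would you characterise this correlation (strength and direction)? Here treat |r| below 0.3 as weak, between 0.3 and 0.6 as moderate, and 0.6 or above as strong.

weak negative

r = -0.20 < 0 so the relationship is negative.
|r| = 0.20, which falls in the weak range.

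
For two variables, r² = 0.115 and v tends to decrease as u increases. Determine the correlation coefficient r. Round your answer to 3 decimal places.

-0.339

|r| = √0.115 = 0.339
The association is negative, so r = −0.339.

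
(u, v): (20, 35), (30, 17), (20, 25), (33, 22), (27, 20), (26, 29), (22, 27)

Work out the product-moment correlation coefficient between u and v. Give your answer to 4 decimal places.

-0.6928

n = 7, Σu = 178, Σv = 175, Σu² = 4678, Σv² = 4593, Σuv = 4324
nΣuv − ΣuΣv = 30268 − 31150 = -882
nΣu² − (Σu)² = 32746 − 31684 = 1062; nΣv² − (Σv)² = 32151 − 30625 = 1526
r = -882 / √(1062 × 1526) = -882 / 1273.0326 ≈ -0.6928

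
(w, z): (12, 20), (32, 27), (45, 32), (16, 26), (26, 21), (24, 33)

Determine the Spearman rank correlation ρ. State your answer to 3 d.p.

Rank w: 1, 5, 6, 2, 4, 3
Rank z: 1, 4, 5, 3, 2, 6
d = rank(w) − rank(z): 0, 1, 1, -1, 2, -3; Σd² = 16
ρ = 1 − 6Σd² / [n(n²−1)] = 1 − 6×16 / (6×35) = 1 − 96/210 ≈ 0.543

0.543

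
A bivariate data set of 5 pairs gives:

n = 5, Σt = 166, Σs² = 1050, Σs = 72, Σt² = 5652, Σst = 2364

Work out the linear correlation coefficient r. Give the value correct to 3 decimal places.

-0.612

r = (nΣst − ΣsΣt) / √[(nΣs² − (Σs)²)(nΣt² − (Σt)²)]
Numerator: 5×2364 − 72×166 = -132
Denominator: √[(5250 − 5184)(28260 − 27556)] = √[66 × 704] = 215.5551
r = -132 / 215.5551 ≈ -0.612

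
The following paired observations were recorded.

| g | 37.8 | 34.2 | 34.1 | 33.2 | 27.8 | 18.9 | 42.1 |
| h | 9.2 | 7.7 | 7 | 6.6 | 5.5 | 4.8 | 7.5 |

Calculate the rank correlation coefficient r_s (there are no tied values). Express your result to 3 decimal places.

Rank g: 6, 5, 4, 3, 2, 1, 7
Rank h: 7, 6, 4, 3, 2, 1, 5
d = rank(g) − rank(h): -1, -1, 0, 0, 0, 0, 2; Σd² = 6
ρ = 1 − 6Σd² / [n(n²−1)] = 1 − 6×6 / (7×48) = 1 − 36/336 ≈ 0.893

0.893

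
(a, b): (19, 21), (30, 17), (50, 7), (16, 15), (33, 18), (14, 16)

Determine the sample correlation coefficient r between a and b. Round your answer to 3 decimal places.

n = 6, Σa = 162, Σb = 94, Σa² = 5302, Σb² = 1584, Σab = 2317
nΣab − ΣaΣb = 13902 − 15228 = -1326
nΣa² − (Σa)² = 31812 − 26244 = 5568; nΣb² − (Σb)² = 9504 − 8836 = 668
r = -1326 / √(5568 × 668) = -1326 / 1928.5808 ≈ -0.688

-0.688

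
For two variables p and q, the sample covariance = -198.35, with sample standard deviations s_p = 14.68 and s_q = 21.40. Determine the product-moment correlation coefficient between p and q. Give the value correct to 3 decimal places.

r = Cov(p,q) / (s_p · s_q) = -198.35 / (14.68 × 21.40)
  = -198.35 / 314.1520 ≈ -0.631

-0.631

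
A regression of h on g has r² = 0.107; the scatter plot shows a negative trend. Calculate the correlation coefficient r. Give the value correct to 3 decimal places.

-0.327

|r| = √0.107 = 0.327
The association is negative, so r = −0.327.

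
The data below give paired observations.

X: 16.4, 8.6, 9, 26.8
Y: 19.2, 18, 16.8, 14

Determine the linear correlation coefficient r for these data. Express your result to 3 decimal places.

-0.659

n = 4, ΣX = 60.8, ΣY = 68, ΣX² = 1142.16, ΣY² = 1170.88, ΣXY = 996.08
nΣXY − ΣXΣY = 3984.32 − 4134.4 = -150.08
nΣX² − (ΣX)² = 4568.64 − 3696.64 = 872; nΣY² − (ΣY)² = 4683.52 − 4624 = 59.52
r = -150.08 / √(872 × 59.52) = -150.08 / 227.8189 ≈ -0.659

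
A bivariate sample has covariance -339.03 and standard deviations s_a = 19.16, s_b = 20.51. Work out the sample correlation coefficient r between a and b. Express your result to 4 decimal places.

r = Cov(a,b) / (s_a · s_b) = -339.03 / (19.16 × 20.51)
  = -339.03 / 392.9716 ≈ -0.8627

-0.8627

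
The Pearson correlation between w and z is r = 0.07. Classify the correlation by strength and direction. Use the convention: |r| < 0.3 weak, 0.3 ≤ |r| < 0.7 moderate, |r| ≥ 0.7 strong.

weak positive

r = 0.07 > 0 so the relationship is positive.
|r| = 0.07, which falls in the weak range.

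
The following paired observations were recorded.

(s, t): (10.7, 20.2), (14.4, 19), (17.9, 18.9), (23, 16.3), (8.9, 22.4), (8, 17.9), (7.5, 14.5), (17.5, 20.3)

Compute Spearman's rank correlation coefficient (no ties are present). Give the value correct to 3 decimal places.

Rank s: 4, 5, 7, 8, 3, 2, 1, 6
Rank t: 6, 5, 4, 2, 8, 3, 1, 7
d = rank(s) − rank(t): -2, 0, 3, 6, -5, -1, 0, -1; Σd² = 76
ρ = 1 − 6Σd² / [n(n²−1)] = 1 − 6×76 / (8×63) = 1 − 456/504 ≈ 0.095

0.095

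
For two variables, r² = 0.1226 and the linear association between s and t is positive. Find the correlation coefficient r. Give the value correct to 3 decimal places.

|r| = √0.1226 = 0.350
The association is positive, so r = 0.350.

0.350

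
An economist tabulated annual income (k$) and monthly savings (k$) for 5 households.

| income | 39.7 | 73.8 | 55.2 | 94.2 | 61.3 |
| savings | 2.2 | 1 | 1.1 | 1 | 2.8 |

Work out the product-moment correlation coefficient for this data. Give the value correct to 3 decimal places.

-0.550

n = 5, Σx = 324.2, Σy = 8.1, Σx² = 22700.9, Σy² = 15.89, Σxy = 487.7
nΣxy − ΣxΣy = 2438.5 − 2626.02 = -187.52
nΣx² − (Σx)² = 113504.5 − 105105.64 = 8398.86; nΣy² − (Σy)² = 79.45 − 65.61 = 13.84
r = -187.52 / √(8398.86 × 13.84) = -187.52 / 340.9402 ≈ -0.550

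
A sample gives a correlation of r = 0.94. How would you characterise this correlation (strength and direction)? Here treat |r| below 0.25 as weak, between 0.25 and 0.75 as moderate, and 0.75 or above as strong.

r = 0.94 > 0 so the relationship is positive.
|r| = 0.94, which falls in the strong range.

strong positive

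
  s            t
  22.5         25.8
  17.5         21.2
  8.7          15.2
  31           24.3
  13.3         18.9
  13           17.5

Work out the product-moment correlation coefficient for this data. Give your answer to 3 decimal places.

0.886

n = 6, Σs = 106, Σt = 122.9, Σs² = 2195.08, Σt² = 2600.07, Σst = 2315.91
nΣst − ΣsΣt = 13895.46 − 13027.4 = 868.06
nΣs² − (Σs)² = 13170.48 − 11236 = 1934.48; nΣt² − (Σt)² = 15600.42 − 15104.41 = 496.01
r = 868.06 / √(1934.48 × 496.01) = 868.06 / 979.5516 ≈ 0.886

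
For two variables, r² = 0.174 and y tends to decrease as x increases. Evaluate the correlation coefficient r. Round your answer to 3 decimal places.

-0.417

|r| = √0.174 = 0.417
The association is negative, so r = −0.417.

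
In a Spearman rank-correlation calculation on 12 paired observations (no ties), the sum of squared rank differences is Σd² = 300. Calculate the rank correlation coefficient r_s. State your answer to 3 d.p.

ρ = 1 − 6Σd² / [n(n²−1)] = 1 − 6×300 / (12×143)
  = 1 − 1800/1716 = 1 − 1.0490 ≈ -0.049

-0.049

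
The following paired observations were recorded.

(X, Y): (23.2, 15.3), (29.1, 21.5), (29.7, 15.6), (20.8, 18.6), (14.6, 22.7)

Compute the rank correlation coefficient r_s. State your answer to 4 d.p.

-0.5000

Rank X: 3, 4, 5, 2, 1
Rank Y: 1, 4, 2, 3, 5
d = rank(X) − rank(Y): 2, 0, 3, -1, -4; Σd² = 30
ρ = 1 − 6Σd² / [n(n²−1)] = 1 − 6×30 / (5×24) = 1 − 180/120 ≈ -0.5000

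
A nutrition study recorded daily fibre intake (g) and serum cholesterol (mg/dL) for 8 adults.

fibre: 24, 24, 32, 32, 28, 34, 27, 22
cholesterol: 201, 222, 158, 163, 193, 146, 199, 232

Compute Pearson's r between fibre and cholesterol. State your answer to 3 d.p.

n = 8, Σx = 223, Σy = 1514, Σx² = 6353, Σy² = 293208, Σxy = 41269
nΣxy − ΣxΣy = 330152 − 337622 = -7470
nΣx² − (Σx)² = 50824 − 49729 = 1095; nΣy² − (Σy)² = 2345664 − 2292196 = 53468
r = -7470 / √(1095 × 53468) = -7470 / 7651.6312 ≈ -0.976

-0.976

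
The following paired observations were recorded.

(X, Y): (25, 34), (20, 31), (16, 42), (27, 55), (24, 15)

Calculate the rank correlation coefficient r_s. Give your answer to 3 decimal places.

Rank X: 4, 2, 1, 5, 3
Rank Y: 3, 2, 4, 5, 1
d = rank(X) − rank(Y): 1, 0, -3, 0, 2; Σd² = 14
ρ = 1 − 6Σd² / [n(n²−1)] = 1 − 6×14 / (5×24) = 1 − 84/120 ≈ 0.300

0.300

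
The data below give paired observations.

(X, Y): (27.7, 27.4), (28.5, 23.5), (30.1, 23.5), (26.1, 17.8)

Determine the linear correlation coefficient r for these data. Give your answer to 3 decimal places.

0.498

n = 4, ΣX = 112.4, ΣY = 92.2, ΣX² = 3166.76, ΣY² = 2172.1, ΣXY = 2600.66
nΣXY − ΣXΣY = 10402.64 − 10363.28 = 39.36
nΣX² − (ΣX)² = 12667.04 − 12633.76 = 33.28; nΣY² − (ΣY)² = 8688.4 − 8500.84 = 187.56
r = 39.36 / √(33.28 × 187.56) = 39.36 / 79.0063 ≈ 0.498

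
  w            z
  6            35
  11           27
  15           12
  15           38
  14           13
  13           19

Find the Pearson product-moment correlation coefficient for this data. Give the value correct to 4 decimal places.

-0.4708

n = 6, Σw = 74, Σz = 144, Σw² = 972, Σz² = 4072, Σwz = 1686
nΣwz − ΣwΣz = 10116 − 10656 = -540
nΣw² − (Σw)² = 5832 − 5476 = 356; nΣz² − (Σz)² = 24432 − 20736 = 3696
r = -540 / √(356 × 3696) = -540 / 1147.0728 ≈ -0.4708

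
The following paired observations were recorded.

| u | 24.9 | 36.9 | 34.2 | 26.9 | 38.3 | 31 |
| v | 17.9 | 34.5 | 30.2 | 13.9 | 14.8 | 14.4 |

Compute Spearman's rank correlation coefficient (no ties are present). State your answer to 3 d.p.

Rank u: 1, 5, 4, 2, 6, 3
Rank v: 4, 6, 5, 1, 3, 2
d = rank(u) − rank(v): -3, -1, -1, 1, 3, 1; Σd² = 22
ρ = 1 − 6Σd² / [n(n²−1)] = 1 − 6×22 / (6×35) = 1 − 132/210 ≈ 0.371

0.371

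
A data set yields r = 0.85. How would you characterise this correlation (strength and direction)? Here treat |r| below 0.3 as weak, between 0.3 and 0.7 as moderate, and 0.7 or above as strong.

r = 0.85 > 0 so the relationship is positive.
|r| = 0.85, which falls in the strong range.

strong positive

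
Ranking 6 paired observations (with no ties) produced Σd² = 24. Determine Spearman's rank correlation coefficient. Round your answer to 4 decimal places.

0.3143

ρ = 1 − 6Σd² / [n(n²−1)] = 1 − 6×24 / (6×35)
  = 1 − 144/210 = 1 − 0.68571 ≈ 0.3143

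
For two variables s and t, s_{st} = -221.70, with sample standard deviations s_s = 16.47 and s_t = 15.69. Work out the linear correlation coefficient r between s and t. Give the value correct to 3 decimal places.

-0.858

r = Cov(s,t) / (s_s · s_t) = -221.70 / (16.47 × 15.69)
  = -221.70 / 258.4143 ≈ -0.858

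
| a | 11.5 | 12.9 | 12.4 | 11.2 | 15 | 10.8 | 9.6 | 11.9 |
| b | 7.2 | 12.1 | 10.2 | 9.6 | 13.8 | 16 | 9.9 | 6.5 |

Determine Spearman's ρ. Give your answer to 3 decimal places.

Rank a: 4, 7, 6, 3, 8, 2, 1, 5
Rank b: 2, 6, 5, 3, 7, 8, 4, 1
d = rank(a) − rank(b): 2, 1, 1, 0, 1, -6, -3, 4; Σd² = 68
ρ = 1 − 6Σd² / [n(n²−1)] = 1 − 6×68 / (8×63) = 1 − 408/504 ≈ 0.190

0.190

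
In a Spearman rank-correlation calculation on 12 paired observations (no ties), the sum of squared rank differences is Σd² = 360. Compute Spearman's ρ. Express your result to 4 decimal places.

-0.2587

ρ = 1 − 6Σd² / [n(n²−1)] = 1 − 6×360 / (12×143)
  = 1 − 2160/1716 = 1 − 1.25874 ≈ -0.2587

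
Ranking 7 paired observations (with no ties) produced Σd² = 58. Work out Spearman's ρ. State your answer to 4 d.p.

-0.0357

ρ = 1 − 6Σd² / [n(n²−1)] = 1 − 6×58 / (7×48)
  = 1 − 348/336 = 1 − 1.03571 ≈ -0.0357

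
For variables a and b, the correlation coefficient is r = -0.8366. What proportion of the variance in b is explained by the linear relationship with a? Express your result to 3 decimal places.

0.700

r² = (-0.8366)² = 0.700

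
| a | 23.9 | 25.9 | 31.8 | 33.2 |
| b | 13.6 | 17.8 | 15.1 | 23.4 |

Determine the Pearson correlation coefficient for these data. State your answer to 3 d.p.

0.635

n = 4, Σa = 114.8, Σb = 69.9, Σa² = 3355.5, Σb² = 1277.37, Σab = 2043.12
nΣab − ΣaΣb = 8172.48 − 8024.52 = 147.96
nΣa² − (Σa)² = 13422 − 13179.04 = 242.96; nΣb² − (Σb)² = 5109.48 − 4886.01 = 223.47
r = 147.96 / √(242.96 × 223.47) = 147.96 / 233.0113 ≈ 0.635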